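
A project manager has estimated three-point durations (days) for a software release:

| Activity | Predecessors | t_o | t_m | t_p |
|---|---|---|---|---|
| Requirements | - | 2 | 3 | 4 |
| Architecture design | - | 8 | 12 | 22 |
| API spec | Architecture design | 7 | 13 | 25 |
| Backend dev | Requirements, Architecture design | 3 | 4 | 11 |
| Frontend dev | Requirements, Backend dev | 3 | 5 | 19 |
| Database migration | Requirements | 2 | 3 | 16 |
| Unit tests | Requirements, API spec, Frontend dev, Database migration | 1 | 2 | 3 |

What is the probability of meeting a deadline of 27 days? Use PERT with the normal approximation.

0.300

te_Requirements = (2 + 4·3 + 4)/6 = 18/6 = 3; σ²_Requirements = ((4−2)/6)² = 0.111
te_Architecture design = (8 + 4·12 + 22)/6 = 78/6 = 13; σ²_Architecture design = ((22−8)/6)² = 5.444
te_API spec = (7 + 4·13 + 25)/6 = 84/6 = 14; σ²_API spec = ((25−7)/6)² = 9.000
te_Backend dev = (3 + 4·4 + 11)/6 = 30/6 = 5; σ²_Backend dev = ((11−3)/6)² = 1.778
te_Frontend dev = (3 + 4·5 + 19)/6 = 42/6 = 7; σ²_Frontend dev = ((19−3)/6)² = 7.111
te_Database migration = (2 + 4·3 + 16)/6 = 30/6 = 5; σ²_Database migration = ((16−2)/6)² = 5.444
te_Unit tests = (1 + 4·2 + 3)/6 = 12/6 = 2; σ²_Unit tests = ((3−1)/6)² = 0.111

Forward pass:
ES_Requirements = 0; EF_Requirements = 3
ES_Architecture design = 0; EF_Architecture design = 13
ES_API spec = 13; EF_API spec = 13+14 = 27
ES_Backend dev = max(EF_Requirements=3, EF_Architecture design=13) = 13; EF_Backend dev = 13+5 = 18
ES_Frontend dev = max(EF_Requirements=3, EF_Backend dev=18) = 18; EF_Frontend dev = 18+7 = 25
ES_Database migration = 3; EF_Database migration = 3+5 = 8
ES_Unit tests = max(EF_Requirements=3, EF_API spec=27, EF_Frontend dev=25, EF_Database migration=8) = 27; EF_Unit tests = 27+2 = 29
Expected project duration μ = 29 days. Critical path: Architecture design → API spec → Unit tests.

Variance along critical path = 5.444 + 9.000 + 0.111 = 14.556; σ = √14.556 = 3.815 days.
Z = (27 − 29) / 3.815 = -0.524
P(T ≤ 27) = Φ(-0.524) ≈ 0.300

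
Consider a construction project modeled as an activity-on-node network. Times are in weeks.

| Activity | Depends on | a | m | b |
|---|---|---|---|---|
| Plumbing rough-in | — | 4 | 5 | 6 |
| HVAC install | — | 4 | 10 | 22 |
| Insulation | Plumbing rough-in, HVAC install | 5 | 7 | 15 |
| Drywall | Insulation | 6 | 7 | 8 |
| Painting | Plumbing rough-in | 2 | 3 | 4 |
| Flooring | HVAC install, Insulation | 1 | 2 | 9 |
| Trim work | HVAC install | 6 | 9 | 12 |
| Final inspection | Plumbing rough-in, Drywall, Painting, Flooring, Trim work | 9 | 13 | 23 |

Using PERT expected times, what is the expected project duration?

40 weeks

te_Plumbing rough-in = (4 + 4·5 + 6)/6 = 30/6 = 5
te_HVAC install = (4 + 4·10 + 22)/6 = 66/6 = 11
te_Insulation = (5 + 4·7 + 15)/6 = 48/6 = 8
te_Drywall = (6 + 4·7 + 8)/6 = 42/6 = 7
te_Painting = (2 + 4·3 + 4)/6 = 18/6 = 3
te_Flooring = (1 + 4·2 + 9)/6 = 18/6 = 3
te_Trim work = (6 + 4·9 + 12)/6 = 54/6 = 9
te_Final inspection = (9 + 4·13 + 23)/6 = 84/6 = 14

Forward pass:
ES_Plumbing rough-in = 0; EF_Plumbing rough-in = 5
ES_HVAC install = 0; EF_HVAC install = 11
ES_Insulation = max(EF_Plumbing rough-in=5, EF_HVAC install=11) = 11; EF_Insulation = 11+8 = 19
ES_Drywall = 19; EF_Drywall = 19+7 = 26
ES_Painting = 5; EF_Painting = 5+3 = 8
ES_Flooring = max(EF_HVAC install=11, EF_Insulation=19) = 19; EF_Flooring = 19+3 = 22
ES_Trim work = 11; EF_Trim work = 11+9 = 20
ES_Final inspection = max(EF_Plumbing rough-in=5, EF_Drywall=26, EF_Painting=8, EF_Flooring=22, EF_Trim work=20) = 26; EF_Final inspection = 26+14 = 40
Expected project duration μ = 40 weeks. Critical path: HVAC install → Insulation → Drywall → Final inspection.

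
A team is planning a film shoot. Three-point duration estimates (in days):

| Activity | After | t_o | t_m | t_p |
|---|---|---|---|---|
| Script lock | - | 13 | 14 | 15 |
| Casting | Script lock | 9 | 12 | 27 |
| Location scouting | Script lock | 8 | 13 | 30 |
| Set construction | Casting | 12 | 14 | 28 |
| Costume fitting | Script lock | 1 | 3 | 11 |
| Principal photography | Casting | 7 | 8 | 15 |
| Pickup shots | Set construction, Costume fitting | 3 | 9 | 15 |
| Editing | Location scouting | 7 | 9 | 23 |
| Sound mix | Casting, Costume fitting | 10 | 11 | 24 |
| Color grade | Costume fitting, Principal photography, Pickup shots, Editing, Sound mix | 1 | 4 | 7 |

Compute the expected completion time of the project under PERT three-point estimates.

te_Script lock = (13 + 4·14 + 15)/6 = 84/6 = 14
te_Casting = (9 + 4·12 + 27)/6 = 84/6 = 14
te_Location scouting = (8 + 4·13 + 30)/6 = 90/6 = 15
te_Set construction = (12 + 4·14 + 28)/6 = 96/6 = 16
te_Costume fitting = (1 + 4·3 + 11)/6 = 24/6 = 4
te_Principal photography = (7 + 4·8 + 15)/6 = 54/6 = 9
te_Pickup shots = (3 + 4·9 + 15)/6 = 54/6 = 9
te_Editing = (7 + 4·9 + 23)/6 = 66/6 = 11
te_Sound mix = (10 + 4·11 + 24)/6 = 78/6 = 13
te_Color grade = (1 + 4·4 + 7)/6 = 24/6 = 4

Forward pass:
ES_Script lock = 0; EF_Script lock = 14
ES_Casting = 14; EF_Casting = 14+14 = 28
ES_Location scouting = 14; EF_Location scouting = 14+15 = 29
ES_Set construction = 28; EF_Set construction = 28+16 = 44
ES_Costume fitting = 14; EF_Costume fitting = 14+4 = 18
ES_Principal photography = 28; EF_Principal photography = 28+9 = 37
ES_Pickup shots = max(EF_Set construction=44, EF_Costume fitting=18) = 44; EF_Pickup shots = 44+9 = 53
ES_Editing = 29; EF_Editing = 29+11 = 40
ES_Sound mix = max(EF_Casting=28, EF_Costume fitting=18) = 28; EF_Sound mix = 28+13 = 41
ES_Color grade = max(EF_Costume fitting=18, EF_Principal photography=37, EF_Pickup shots=53, EF_Editing=40, EF_Sound mix=41) = 53; EF_Color grade = 53+4 = 57
Expected project duration μ = 57 days. Critical path: Script lock → Casting → Set construction → Pickup shots → Color grade.

57 days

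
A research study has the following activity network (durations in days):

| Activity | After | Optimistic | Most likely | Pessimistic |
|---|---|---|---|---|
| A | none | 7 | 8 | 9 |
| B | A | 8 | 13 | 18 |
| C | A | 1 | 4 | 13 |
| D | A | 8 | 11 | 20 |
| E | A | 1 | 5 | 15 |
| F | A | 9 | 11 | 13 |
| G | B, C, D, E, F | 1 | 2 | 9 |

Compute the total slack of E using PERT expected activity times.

7 days

te_A = (7 + 4·8 + 9)/6 = 48/6 = 8
te_B = (8 + 4·13 + 18)/6 = 78/6 = 13
te_C = (1 + 4·4 + 13)/6 = 30/6 = 5
te_D = (8 + 4·11 + 20)/6 = 72/6 = 12
te_E = (1 + 4·5 + 15)/6 = 36/6 = 6
te_F = (9 + 4·11 + 13)/6 = 66/6 = 11
te_G = (1 + 4·2 + 9)/6 = 18/6 = 3

Forward pass:
ES_A = 0; EF_A = 8
ES_B = 8; EF_B = 8+13 = 21
ES_C = 8; EF_C = 8+5 = 13
ES_D = 8; EF_D = 8+12 = 20
ES_E = 8; EF_E = 8+6 = 14
ES_F = 8; EF_F = 8+11 = 19
ES_G = max(EF_B=21, EF_C=13, EF_D=20, EF_E=14, EF_F=19) = 21; EF_G = 21+3 = 24
Expected project duration μ = 24 days. Critical path: A → B → G.

Backward pass:
LF_G = 24; LS_G = 24−3 = 21
LF_F = LS_G = 21; LS_F = 21−11 = 10
LF_E = LS_G = 21; LS_E = 21−6 = 15
LF_D = LS_G = 21; LS_D = 21−12 = 9
LF_C = LS_G = 21; LS_C = 21−5 = 16
LF_B = LS_G = 21; LS_B = 21−13 = 8
LF_A = min(LS_B=8, LS_C=16, LS_D=9, LS_E=15, LS_F=10) = 8; LS_A = 8−8 = 0
Slack_E = LS_E − ES_E = 15 − 8 = 7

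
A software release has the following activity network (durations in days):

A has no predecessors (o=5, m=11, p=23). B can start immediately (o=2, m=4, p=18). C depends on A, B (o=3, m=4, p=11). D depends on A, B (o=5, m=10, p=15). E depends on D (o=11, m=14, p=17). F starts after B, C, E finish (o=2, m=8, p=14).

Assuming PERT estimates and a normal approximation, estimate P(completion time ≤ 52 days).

0.975

te_A = (5 + 4·11 + 23)/6 = 72/6 = 12; σ²_A = ((23−5)/6)² = 9.000
te_B = (2 + 4·4 + 18)/6 = 36/6 = 6; σ²_B = ((18−2)/6)² = 7.111
te_C = (3 + 4·4 + 11)/6 = 30/6 = 5; σ²_C = ((11−3)/6)² = 1.778
te_D = (5 + 4·10 + 15)/6 = 60/6 = 10; σ²_D = ((15−5)/6)² = 2.778
te_E = (11 + 4·14 + 17)/6 = 84/6 = 14; σ²_E = ((17−11)/6)² = 1.000
te_F = (2 + 4·8 + 14)/6 = 48/6 = 8; σ²_F = ((14−2)/6)² = 4.000

Forward pass:
ES_A = 0; EF_A = 12
ES_B = 0; EF_B = 6
ES_C = max(EF_A=12, EF_B=6) = 12; EF_C = 12+5 = 17
ES_D = max(EF_A=12, EF_B=6) = 12; EF_D = 12+10 = 22
ES_E = 22; EF_E = 22+14 = 36
ES_F = max(EF_B=6, EF_C=17, EF_E=36) = 36; EF_F = 36+8 = 44
Expected project duration μ = 44 days. Critical path: A → D → E → F.

Variance along critical path = 9.000 + 2.778 + 1.000 + 4.000 = 16.778; σ = √16.778 = 4.096 days.
Z = (52 − 44) / 4.096 = 1.953
P(T ≤ 52) = Φ(1.953) ≈ 0.975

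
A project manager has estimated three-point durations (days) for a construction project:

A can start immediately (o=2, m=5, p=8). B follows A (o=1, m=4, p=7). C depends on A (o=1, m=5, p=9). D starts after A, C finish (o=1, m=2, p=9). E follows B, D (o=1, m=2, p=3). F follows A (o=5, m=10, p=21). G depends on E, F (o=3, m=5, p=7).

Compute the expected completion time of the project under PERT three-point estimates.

te_A = (2 + 4·5 + 8)/6 = 30/6 = 5
te_B = (1 + 4·4 + 7)/6 = 24/6 = 4
te_C = (1 + 4·5 + 9)/6 = 30/6 = 5
te_D = (1 + 4·2 + 9)/6 = 18/6 = 3
te_E = (1 + 4·2 + 3)/6 = 12/6 = 2
te_F = (5 + 4·10 + 21)/6 = 66/6 = 11
te_G = (3 + 4·5 + 7)/6 = 30/6 = 5

Forward pass:
ES_A = 0; EF_A = 5
ES_B = 5; EF_B = 5+4 = 9
ES_C = 5; EF_C = 5+5 = 10
ES_D = max(EF_A=5, EF_C=10) = 10; EF_D = 10+3 = 13
ES_E = max(EF_B=9, EF_D=13) = 13; EF_E = 13+2 = 15
ES_F = 5; EF_F = 5+11 = 16
ES_G = max(EF_E=15, EF_F=16) = 16; EF_G = 16+5 = 21
Expected project duration μ = 21 days. Critical path: A → F → G.

21 days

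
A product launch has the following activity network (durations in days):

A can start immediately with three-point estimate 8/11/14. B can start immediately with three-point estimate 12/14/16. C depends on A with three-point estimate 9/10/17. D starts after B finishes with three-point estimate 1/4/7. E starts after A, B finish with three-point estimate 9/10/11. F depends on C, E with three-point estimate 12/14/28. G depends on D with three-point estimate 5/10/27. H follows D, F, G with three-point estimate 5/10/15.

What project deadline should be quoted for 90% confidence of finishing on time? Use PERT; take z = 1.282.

54.1 days

te_A = (8 + 4·11 + 14)/6 = 66/6 = 11; σ²_A = ((14−8)/6)² = 1.000
te_B = (12 + 4·14 + 16)/6 = 84/6 = 14; σ²_B = ((16−12)/6)² = 0.444
te_C = (9 + 4·10 + 17)/6 = 66/6 = 11; σ²_C = ((17−9)/6)² = 1.778
te_D = (1 + 4·4 + 7)/6 = 24/6 = 4; σ²_D = ((7−1)/6)² = 1.000
te_E = (9 + 4·10 + 11)/6 = 60/6 = 10; σ²_E = ((11−9)/6)² = 0.111
te_F = (12 + 4·14 + 28)/6 = 96/6 = 16; σ²_F = ((28−12)/6)² = 7.111
te_G = (5 + 4·10 + 27)/6 = 72/6 = 12; σ²_G = ((27−5)/6)² = 13.444
te_H = (5 + 4·10 + 15)/6 = 60/6 = 10; σ²_H = ((15−5)/6)² = 2.778

Forward pass:
ES_A = 0; EF_A = 11
ES_B = 0; EF_B = 14
ES_C = 11; EF_C = 11+11 = 22
ES_D = 14; EF_D = 14+4 = 18
ES_E = max(EF_A=11, EF_B=14) = 14; EF_E = 14+10 = 24
ES_F = max(EF_C=22, EF_E=24) = 24; EF_F = 24+16 = 40
ES_G = 18; EF_G = 18+12 = 30
ES_H = max(EF_D=18, EF_F=40, EF_G=30) = 40; EF_H = 40+10 = 50
Expected project duration μ = 50 days. Critical path: B → E → F → H.

Variance along critical path = 0.444 + 0.111 + 7.111 + 2.778 = 10.444; σ = 3.232 days.
D = μ + z·σ = 50 + 1.282·3.232 = 54.1 days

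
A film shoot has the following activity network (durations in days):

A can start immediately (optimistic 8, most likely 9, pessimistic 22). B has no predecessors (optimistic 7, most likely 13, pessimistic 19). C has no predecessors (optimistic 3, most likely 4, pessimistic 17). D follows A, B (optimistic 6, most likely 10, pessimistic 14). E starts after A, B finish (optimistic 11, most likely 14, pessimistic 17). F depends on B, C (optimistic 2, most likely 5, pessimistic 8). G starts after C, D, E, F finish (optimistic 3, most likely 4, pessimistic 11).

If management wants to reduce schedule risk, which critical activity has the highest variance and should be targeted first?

te_A = (8 + 4·9 + 22)/6 = 66/6 = 11; σ²_A = ((22−8)/6)² = 5.444
te_B = (7 + 4·13 + 19)/6 = 78/6 = 13; σ²_B = ((19−7)/6)² = 4.000
te_C = (3 + 4·4 + 17)/6 = 36/6 = 6; σ²_C = ((17−3)/6)² = 5.444
te_D = (6 + 4·10 + 14)/6 = 60/6 = 10; σ²_D = ((14−6)/6)² = 1.778
te_E = (11 + 4·14 + 17)/6 = 84/6 = 14; σ²_E = ((17−11)/6)² = 1.000
te_F = (2 + 4·5 + 8)/6 = 30/6 = 5; σ²_F = ((8−2)/6)² = 1.000
te_G = (3 + 4·4 + 11)/6 = 30/6 = 5; σ²_G = ((11−3)/6)² = 1.778

Forward pass:
ES_A = 0; EF_A = 11
ES_B = 0; EF_B = 13
ES_C = 0; EF_C = 6
ES_D = max(EF_A=11, EF_B=13) = 13; EF_D = 13+10 = 23
ES_E = max(EF_A=11, EF_B=13) = 13; EF_E = 13+14 = 27
ES_F = max(EF_B=13, EF_C=6) = 13; EF_F = 13+5 = 18
ES_G = max(EF_C=6, EF_D=23, EF_E=27, EF_F=18) = 27; EF_G = 27+5 = 32
Expected project duration μ = 32 days. Critical path: B → E → G.

Variances on critical path: σ²_B=4.000, σ²_E=1.000, σ²_G=1.778.
Largest is σ²_B = 4.000.

B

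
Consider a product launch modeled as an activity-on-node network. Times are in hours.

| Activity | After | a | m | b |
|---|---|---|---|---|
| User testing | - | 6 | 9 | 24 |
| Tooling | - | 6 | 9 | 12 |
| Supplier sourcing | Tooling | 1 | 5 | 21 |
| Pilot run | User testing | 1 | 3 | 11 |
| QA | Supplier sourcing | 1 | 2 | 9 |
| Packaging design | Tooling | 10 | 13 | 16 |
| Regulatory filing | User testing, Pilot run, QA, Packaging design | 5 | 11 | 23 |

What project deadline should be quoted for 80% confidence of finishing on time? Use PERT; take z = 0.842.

te_User testing = (6 + 4·9 + 24)/6 = 66/6 = 11; σ²_User testing = ((24−6)/6)² = 9.000
te_Tooling = (6 + 4·9 + 12)/6 = 54/6 = 9; σ²_Tooling = ((12−6)/6)² = 1.000
te_Supplier sourcing = (1 + 4·5 + 21)/6 = 42/6 = 7; σ²_Supplier sourcing = ((21−1)/6)² = 11.111
te_Pilot run = (1 + 4·3 + 11)/6 = 24/6 = 4; σ²_Pilot run = ((11−1)/6)² = 2.778
te_QA = (1 + 4·2 + 9)/6 = 18/6 = 3; σ²_QA = ((9−1)/6)² = 1.778
te_Packaging design = (10 + 4·13 + 16)/6 = 78/6 = 13; σ²_Packaging design = ((16−10)/6)² = 1.000
te_Regulatory filing = (5 + 4·11 + 23)/6 = 72/6 = 12; σ²_Regulatory filing = ((23−5)/6)² = 9.000

Forward pass:
ES_User testing = 0; EF_User testing = 11
ES_Tooling = 0; EF_Tooling = 9
ES_Supplier sourcing = 9; EF_Supplier sourcing = 9+7 = 16
ES_Pilot run = 11; EF_Pilot run = 11+4 = 15
ES_QA = 16; EF_QA = 16+3 = 19
ES_Packaging design = 9; EF_Packaging design = 9+13 = 22
ES_Regulatory filing = max(EF_User testing=11, EF_Pilot run=15, EF_QA=19, EF_Packaging design=22) = 22; EF_Regulatory filing = 22+12 = 34
Expected project duration μ = 34 hours. Critical path: Tooling → Packaging design → Regulatory filing.

Variance along critical path = 1.000 + 1.000 + 9.000 = 11.000; σ = 3.317 hours.
D = μ + z·σ = 34 + 0.842·3.317 = 36.8 hours

36.8 hours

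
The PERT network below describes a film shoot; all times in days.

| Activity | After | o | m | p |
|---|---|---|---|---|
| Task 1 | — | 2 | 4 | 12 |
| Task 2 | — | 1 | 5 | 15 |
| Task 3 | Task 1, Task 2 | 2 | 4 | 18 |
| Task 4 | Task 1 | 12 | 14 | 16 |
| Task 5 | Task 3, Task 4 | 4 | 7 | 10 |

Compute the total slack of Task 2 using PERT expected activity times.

te_Task 1 = (2 + 4·4 + 12)/6 = 30/6 = 5
te_Task 2 = (1 + 4·5 + 15)/6 = 36/6 = 6
te_Task 3 = (2 + 4·4 + 18)/6 = 36/6 = 6
te_Task 4 = (12 + 4·14 + 16)/6 = 84/6 = 14
te_Task 5 = (4 + 4·7 + 10)/6 = 42/6 = 7

Forward pass:
ES_Task 1 = 0; EF_Task 1 = 5
ES_Task 2 = 0; EF_Task 2 = 6
ES_Task 3 = max(EF_Task 1=5, EF_Task 2=6) = 6; EF_Task 3 = 6+6 = 12
ES_Task 4 = 5; EF_Task 4 = 5+14 = 19
ES_Task 5 = max(EF_Task 3=12, EF_Task 4=19) = 19; EF_Task 5 = 19+7 = 26
Expected project duration μ = 26 days. Critical path: Task 1 → Task 4 → Task 5.

Backward pass:
LF_Task 5 = 26; LS_Task 5 = 26−7 = 19
LF_Task 4 = LS_Task 5 = 19; LS_Task 4 = 19−14 = 5
LF_Task 3 = LS_Task 5 = 19; LS_Task 3 = 19−6 = 13
LF_Task 2 = LS_Task 3 = 13; LS_Task 2 = 13−6 = 7
LF_Task 1 = min(LS_Task 3=13, LS_Task 4=5) = 5; LS_Task 1 = 5−5 = 0
Slack_Task 2 = LS_Task 2 − ES_Task 2 = 7 − 0 = 7

7 days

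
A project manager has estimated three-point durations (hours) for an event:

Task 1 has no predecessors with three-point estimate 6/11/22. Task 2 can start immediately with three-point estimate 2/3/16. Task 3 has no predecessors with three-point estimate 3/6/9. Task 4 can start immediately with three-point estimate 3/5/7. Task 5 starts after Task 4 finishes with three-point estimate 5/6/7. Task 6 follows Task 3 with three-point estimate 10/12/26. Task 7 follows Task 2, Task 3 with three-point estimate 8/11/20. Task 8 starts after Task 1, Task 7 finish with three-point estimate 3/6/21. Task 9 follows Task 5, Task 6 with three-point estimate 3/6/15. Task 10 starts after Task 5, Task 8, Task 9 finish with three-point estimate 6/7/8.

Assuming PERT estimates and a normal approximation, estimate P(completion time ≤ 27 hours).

0.023

te_Task 1 = (6 + 4·11 + 22)/6 = 72/6 = 12; σ²_Task 1 = ((22−6)/6)² = 7.111
te_Task 2 = (2 + 4·3 + 16)/6 = 30/6 = 5; σ²_Task 2 = ((16−2)/6)² = 5.444
te_Task 3 = (3 + 4·6 + 9)/6 = 36/6 = 6; σ²_Task 3 = ((9−3)/6)² = 1.000
te_Task 4 = (3 + 4·5 + 7)/6 = 30/6 = 5; σ²_Task 4 = ((7−3)/6)² = 0.444
te_Task 5 = (5 + 4·6 + 7)/6 = 36/6 = 6; σ²_Task 5 = ((7−5)/6)² = 0.111
te_Task 6 = (10 + 4·12 + 26)/6 = 84/6 = 14; σ²_Task 6 = ((26−10)/6)² = 7.111
te_Task 7 = (8 + 4·11 + 20)/6 = 72/6 = 12; σ²_Task 7 = ((20−8)/6)² = 4.000
te_Task 8 = (3 + 4·6 + 21)/6 = 48/6 = 8; σ²_Task 8 = ((21−3)/6)² = 9.000
te_Task 9 = (3 + 4·6 + 15)/6 = 42/6 = 7; σ²_Task 9 = ((15−3)/6)² = 4.000
te_Task 10 = (6 + 4·7 + 8)/6 = 42/6 = 7; σ²_Task 10 = ((8−6)/6)² = 0.111

Forward pass:
ES_Task 1 = 0; EF_Task 1 = 12
ES_Task 2 = 0; EF_Task 2 = 5
ES_Task 3 = 0; EF_Task 3 = 6
ES_Task 4 = 0; EF_Task 4 = 5
ES_Task 5 = 5; EF_Task 5 = 5+6 = 11
ES_Task 6 = 6; EF_Task 6 = 6+14 = 20
ES_Task 7 = max(EF_Task 2=5, EF_Task 3=6) = 6; EF_Task 7 = 6+12 = 18
ES_Task 8 = max(EF_Task 1=12, EF_Task 7=18) = 18; EF_Task 8 = 18+8 = 26
ES_Task 9 = max(EF_Task 5=11, EF_Task 6=20) = 20; EF_Task 9 = 20+7 = 27
ES_Task 10 = max(EF_Task 5=11, EF_Task 8=26, EF_Task 9=27) = 27; EF_Task 10 = 27+7 = 34
Expected project duration μ = 34 hours. Critical path: Task 3 → Task 6 → Task 9 → Task 10.

Variance along critical path = 1.000 + 7.111 + 4.000 + 0.111 = 12.222; σ = √12.222 = 3.496 hours.
Z = (27 − 34) / 3.496 = -2.002
P(T ≤ 27) = Φ(-2.002) ≈ 0.023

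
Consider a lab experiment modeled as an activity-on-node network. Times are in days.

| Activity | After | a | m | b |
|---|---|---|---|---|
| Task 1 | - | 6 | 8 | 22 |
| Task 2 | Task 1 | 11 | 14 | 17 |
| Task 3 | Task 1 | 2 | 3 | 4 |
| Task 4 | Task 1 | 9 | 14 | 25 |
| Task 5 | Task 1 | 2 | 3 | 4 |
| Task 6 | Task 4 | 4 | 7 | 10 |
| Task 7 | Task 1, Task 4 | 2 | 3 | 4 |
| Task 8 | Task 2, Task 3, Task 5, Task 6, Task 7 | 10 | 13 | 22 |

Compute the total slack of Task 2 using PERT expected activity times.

8 days

te_Task 1 = (6 + 4·8 + 22)/6 = 60/6 = 10
te_Task 2 = (11 + 4·14 + 17)/6 = 84/6 = 14
te_Task 3 = (2 + 4·3 + 4)/6 = 18/6 = 3
te_Task 4 = (9 + 4·14 + 25)/6 = 90/6 = 15
te_Task 5 = (2 + 4·3 + 4)/6 = 18/6 = 3
te_Task 6 = (4 + 4·7 + 10)/6 = 42/6 = 7
te_Task 7 = (2 + 4·3 + 4)/6 = 18/6 = 3
te_Task 8 = (10 + 4·13 + 22)/6 = 84/6 = 14

Forward pass:
ES_Task 1 = 0; EF_Task 1 = 10
ES_Task 2 = 10; EF_Task 2 = 10+14 = 24
ES_Task 3 = 10; EF_Task 3 = 10+3 = 13
ES_Task 4 = 10; EF_Task 4 = 10+15 = 25
ES_Task 5 = 10; EF_Task 5 = 10+3 = 13
ES_Task 6 = 25; EF_Task 6 = 25+7 = 32
ES_Task 7 = max(EF_Task 1=10, EF_Task 4=25) = 25; EF_Task 7 = 25+3 = 28
ES_Task 8 = max(EF_Task 2=24, EF_Task 3=13, EF_Task 5=13, EF_Task 6=32, EF_Task 7=28) = 32; EF_Task 8 = 32+14 = 46
Expected project duration μ = 46 days. Critical path: Task 1 → Task 4 → Task 6 → Task 8.

Backward pass:
LF_Task 8 = 46; LS_Task 8 = 46−14 = 32
LF_Task 7 = LS_Task 8 = 32; LS_Task 7 = 32−3 = 29
LF_Task 6 = LS_Task 8 = 32; LS_Task 6 = 32−7 = 25
LF_Task 5 = LS_Task 8 = 32; LS_Task 5 = 32−3 = 29
LF_Task 4 = min(LS_Task 6=25, LS_Task 7=29) = 25; LS_Task 4 = 25−15 = 10
LF_Task 3 = LS_Task 8 = 32; LS_Task 3 = 32−3 = 29
LF_Task 2 = LS_Task 8 = 32; LS_Task 2 = 32−14 = 18
LF_Task 1 = min(LS_Task 2=18, LS_Task 3=29, LS_Task 4=10, LS_Task 5=29, LS_Task 7=29) = 10; LS_Task 1 = 10−10 = 0
Slack_Task 2 = LS_Task 2 − ES_Task 2 = 18 − 10 = 8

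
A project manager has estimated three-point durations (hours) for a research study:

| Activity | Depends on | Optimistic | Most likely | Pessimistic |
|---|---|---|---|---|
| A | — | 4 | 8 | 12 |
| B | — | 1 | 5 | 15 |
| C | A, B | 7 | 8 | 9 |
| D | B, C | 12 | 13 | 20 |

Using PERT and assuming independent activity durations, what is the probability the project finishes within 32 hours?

te_A = (4 + 4·8 + 12)/6 = 48/6 = 8; σ²_A = ((12−4)/6)² = 1.778
te_B = (1 + 4·5 + 15)/6 = 36/6 = 6; σ²_B = ((15−1)/6)² = 5.444
te_C = (7 + 4·8 + 9)/6 = 48/6 = 8; σ²_C = ((9−7)/6)² = 0.111
te_D = (12 + 4·13 + 20)/6 = 84/6 = 14; σ²_D = ((20−12)/6)² = 1.778

Forward pass:
ES_A = 0; EF_A = 8
ES_B = 0; EF_B = 6
ES_C = max(EF_A=8, EF_B=6) = 8; EF_C = 8+8 = 16
ES_D = max(EF_B=6, EF_C=16) = 16; EF_D = 16+14 = 30
Expected project duration μ = 30 hours. Critical path: A → C → D.

Variance along critical path = 1.778 + 0.111 + 1.778 = 3.667; σ = √3.667 = 1.915 hours.
Z = (32 − 30) / 1.915 = 1.044
P(T ≤ 32) = Φ(1.044) ≈ 0.852

0.852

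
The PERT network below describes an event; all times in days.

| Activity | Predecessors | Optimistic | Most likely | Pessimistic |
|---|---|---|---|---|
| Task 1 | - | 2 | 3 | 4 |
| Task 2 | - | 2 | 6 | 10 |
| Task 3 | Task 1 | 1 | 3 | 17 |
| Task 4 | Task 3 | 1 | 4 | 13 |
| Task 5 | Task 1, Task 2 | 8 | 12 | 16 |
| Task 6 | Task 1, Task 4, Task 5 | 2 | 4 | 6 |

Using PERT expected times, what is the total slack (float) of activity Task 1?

3 days

te_Task 1 = (2 + 4·3 + 4)/6 = 18/6 = 3
te_Task 2 = (2 + 4·6 + 10)/6 = 36/6 = 6
te_Task 3 = (1 + 4·3 + 17)/6 = 30/6 = 5
te_Task 4 = (1 + 4·4 + 13)/6 = 30/6 = 5
te_Task 5 = (8 + 4·12 + 16)/6 = 72/6 = 12
te_Task 6 = (2 + 4·4 + 6)/6 = 24/6 = 4

Forward pass:
ES_Task 1 = 0; EF_Task 1 = 3
ES_Task 2 = 0; EF_Task 2 = 6
ES_Task 3 = 3; EF_Task 3 = 3+5 = 8
ES_Task 4 = 8; EF_Task 4 = 8+5 = 13
ES_Task 5 = max(EF_Task 1=3, EF_Task 2=6) = 6; EF_Task 5 = 6+12 = 18
ES_Task 6 = max(EF_Task 1=3, EF_Task 4=13, EF_Task 5=18) = 18; EF_Task 6 = 18+4 = 22
Expected project duration μ = 22 days. Critical path: Task 2 → Task 5 → Task 6.

Backward pass:
LF_Task 6 = 22; LS_Task 6 = 22−4 = 18
LF_Task 5 = LS_Task 6 = 18; LS_Task 5 = 18−12 = 6
LF_Task 4 = LS_Task 6 = 18; LS_Task 4 = 18−5 = 13
LF_Task 3 = LS_Task 4 = 13; LS_Task 3 = 13−5 = 8
LF_Task 2 = LS_Task 5 = 6; LS_Task 2 = 6−6 = 0
LF_Task 1 = min(LS_Task 3=8, LS_Task 5=6, LS_Task 6=18) = 6; LS_Task 1 = 6−3 = 3
Slack_Task 1 = LS_Task 1 − ES_Task 1 = 3 − 0 = 3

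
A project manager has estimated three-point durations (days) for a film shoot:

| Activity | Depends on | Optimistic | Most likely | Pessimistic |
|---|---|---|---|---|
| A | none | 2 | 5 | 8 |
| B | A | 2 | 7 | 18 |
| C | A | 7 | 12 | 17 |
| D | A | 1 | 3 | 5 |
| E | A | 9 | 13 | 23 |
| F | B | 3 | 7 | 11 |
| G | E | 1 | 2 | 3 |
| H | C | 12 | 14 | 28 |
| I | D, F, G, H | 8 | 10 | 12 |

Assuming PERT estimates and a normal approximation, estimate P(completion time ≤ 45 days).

0.724

te_A = (2 + 4·5 + 8)/6 = 30/6 = 5; σ²_A = ((8−2)/6)² = 1.000
te_B = (2 + 4·7 + 18)/6 = 48/6 = 8; σ²_B = ((18−2)/6)² = 7.111
te_C = (7 + 4·12 + 17)/6 = 72/6 = 12; σ²_C = ((17−7)/6)² = 2.778
te_D = (1 + 4·3 + 5)/6 = 18/6 = 3; σ²_D = ((5−1)/6)² = 0.444
te_E = (9 + 4·13 + 23)/6 = 84/6 = 14; σ²_E = ((23−9)/6)² = 5.444
te_F = (3 + 4·7 + 11)/6 = 42/6 = 7; σ²_F = ((11−3)/6)² = 1.778
te_G = (1 + 4·2 + 3)/6 = 12/6 = 2; σ²_G = ((3−1)/6)² = 0.111
te_H = (12 + 4·14 + 28)/6 = 96/6 = 16; σ²_H = ((28−12)/6)² = 7.111
te_I = (8 + 4·10 + 12)/6 = 60/6 = 10; σ²_I = ((12−8)/6)² = 0.444

Forward pass:
ES_A = 0; EF_A = 5
ES_B = 5; EF_B = 5+8 = 13
ES_C = 5; EF_C = 5+12 = 17
ES_D = 5; EF_D = 5+3 = 8
ES_E = 5; EF_E = 5+14 = 19
ES_F = 13; EF_F = 13+7 = 20
ES_G = 19; EF_G = 19+2 = 21
ES_H = 17; EF_H = 17+16 = 33
ES_I = max(EF_D=8, EF_F=20, EF_G=21, EF_H=33) = 33; EF_I = 33+10 = 43
Expected project duration μ = 43 days. Critical path: A → C → H → I.

Variance along critical path = 1.000 + 2.778 + 7.111 + 0.444 = 11.333; σ = √11.333 = 3.367 days.
Z = (45 − 43) / 3.367 = 0.594
P(T ≤ 45) = Φ(0.594) ≈ 0.724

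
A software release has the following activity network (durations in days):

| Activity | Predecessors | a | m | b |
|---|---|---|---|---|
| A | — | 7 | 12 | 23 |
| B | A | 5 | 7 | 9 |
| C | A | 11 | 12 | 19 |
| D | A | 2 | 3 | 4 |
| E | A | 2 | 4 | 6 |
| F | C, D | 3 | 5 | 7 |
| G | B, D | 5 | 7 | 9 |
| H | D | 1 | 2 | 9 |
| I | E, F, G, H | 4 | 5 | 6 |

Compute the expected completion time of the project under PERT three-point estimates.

te_A = (7 + 4·12 + 23)/6 = 78/6 = 13
te_B = (5 + 4·7 + 9)/6 = 42/6 = 7
te_C = (11 + 4·12 + 19)/6 = 78/6 = 13
te_D = (2 + 4·3 + 4)/6 = 18/6 = 3
te_E = (2 + 4·4 + 6)/6 = 24/6 = 4
te_F = (3 + 4·5 + 7)/6 = 30/6 = 5
te_G = (5 + 4·7 + 9)/6 = 42/6 = 7
te_H = (1 + 4·2 + 9)/6 = 18/6 = 3
te_I = (4 + 4·5 + 6)/6 = 30/6 = 5

Forward pass:
ES_A = 0; EF_A = 13
ES_B = 13; EF_B = 13+7 = 20
ES_C = 13; EF_C = 13+13 = 26
ES_D = 13; EF_D = 13+3 = 16
ES_E = 13; EF_E = 13+4 = 17
ES_F = max(EF_C=26, EF_D=16) = 26; EF_F = 26+5 = 31
ES_G = max(EF_B=20, EF_D=16) = 20; EF_G = 20+7 = 27
ES_H = 16; EF_H = 16+3 = 19
ES_I = max(EF_E=17, EF_F=31, EF_G=27, EF_H=19) = 31; EF_I = 31+5 = 36
Expected project duration μ = 36 days. Critical path: A → C → F → I.

36 days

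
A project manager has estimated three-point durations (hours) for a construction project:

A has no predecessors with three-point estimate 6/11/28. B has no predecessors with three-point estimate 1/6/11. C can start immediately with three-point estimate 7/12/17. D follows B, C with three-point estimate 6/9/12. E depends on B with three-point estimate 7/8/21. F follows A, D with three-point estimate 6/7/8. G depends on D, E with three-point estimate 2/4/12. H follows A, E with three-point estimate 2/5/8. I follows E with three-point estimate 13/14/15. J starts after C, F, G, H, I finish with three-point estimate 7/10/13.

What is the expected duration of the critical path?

te_A = (6 + 4·11 + 28)/6 = 78/6 = 13
te_B = (1 + 4·6 + 11)/6 = 36/6 = 6
te_C = (7 + 4·12 + 17)/6 = 72/6 = 12
te_D = (6 + 4·9 + 12)/6 = 54/6 = 9
te_E = (7 + 4·8 + 21)/6 = 60/6 = 10
te_F = (6 + 4·7 + 8)/6 = 42/6 = 7
te_G = (2 + 4·4 + 12)/6 = 30/6 = 5
te_H = (2 + 4·5 + 8)/6 = 30/6 = 5
te_I = (13 + 4·14 + 15)/6 = 84/6 = 14
te_J = (7 + 4·10 + 13)/6 = 60/6 = 10

Forward pass:
ES_A = 0; EF_A = 13
ES_B = 0; EF_B = 6
ES_C = 0; EF_C = 12
ES_D = max(EF_B=6, EF_C=12) = 12; EF_D = 12+9 = 21
ES_E = 6; EF_E = 6+10 = 16
ES_F = max(EF_A=13, EF_D=21) = 21; EF_F = 21+7 = 28
ES_G = max(EF_D=21, EF_E=16) = 21; EF_G = 21+5 = 26
ES_H = max(EF_A=13, EF_E=16) = 16; EF_H = 16+5 = 21
ES_I = 16; EF_I = 16+14 = 30
ES_J = max(EF_C=12, EF_F=28, EF_G=26, EF_H=21, EF_I=30) = 30; EF_J = 30+10 = 40
Expected project duration μ = 40 hours. Critical path: B → E → I → J.

40 hours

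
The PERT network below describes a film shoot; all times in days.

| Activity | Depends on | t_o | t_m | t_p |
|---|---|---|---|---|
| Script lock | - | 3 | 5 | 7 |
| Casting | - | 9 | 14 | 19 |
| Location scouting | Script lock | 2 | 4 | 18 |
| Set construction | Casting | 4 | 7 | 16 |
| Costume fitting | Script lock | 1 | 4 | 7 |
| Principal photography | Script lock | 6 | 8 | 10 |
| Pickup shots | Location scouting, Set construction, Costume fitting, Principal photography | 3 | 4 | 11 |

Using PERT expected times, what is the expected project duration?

te_Script lock = (3 + 4·5 + 7)/6 = 30/6 = 5
te_Casting = (9 + 4·14 + 19)/6 = 84/6 = 14
te_Location scouting = (2 + 4·4 + 18)/6 = 36/6 = 6
te_Set construction = (4 + 4·7 + 16)/6 = 48/6 = 8
te_Costume fitting = (1 + 4·4 + 7)/6 = 24/6 = 4
te_Principal photography = (6 + 4·8 + 10)/6 = 48/6 = 8
te_Pickup shots = (3 + 4·4 + 11)/6 = 30/6 = 5

Forward pass:
ES_Script lock = 0; EF_Script lock = 5
ES_Casting = 0; EF_Casting = 14
ES_Location scouting = 5; EF_Location scouting = 5+6 = 11
ES_Set construction = 14; EF_Set construction = 14+8 = 22
ES_Costume fitting = 5; EF_Costume fitting = 5+4 = 9
ES_Principal photography = 5; EF_Principal photography = 5+8 = 13
ES_Pickup shots = max(EF_Location scouting=11, EF_Set construction=22, EF_Costume fitting=9, EF_Principal photography=13) = 22; EF_Pickup shots = 22+5 = 27
Expected project duration μ = 27 days. Critical path: Casting → Set construction → Pickup shots.

27 days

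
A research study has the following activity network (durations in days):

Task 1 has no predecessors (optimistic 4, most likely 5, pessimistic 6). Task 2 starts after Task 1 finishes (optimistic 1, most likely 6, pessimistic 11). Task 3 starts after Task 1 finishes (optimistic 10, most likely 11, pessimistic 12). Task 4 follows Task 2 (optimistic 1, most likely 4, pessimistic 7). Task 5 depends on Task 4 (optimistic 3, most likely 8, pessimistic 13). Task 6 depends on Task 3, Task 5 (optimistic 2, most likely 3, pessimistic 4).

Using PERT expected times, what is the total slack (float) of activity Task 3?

7 days

te_Task 1 = (4 + 4·5 + 6)/6 = 30/6 = 5
te_Task 2 = (1 + 4·6 + 11)/6 = 36/6 = 6
te_Task 3 = (10 + 4·11 + 12)/6 = 66/6 = 11
te_Task 4 = (1 + 4·4 + 7)/6 = 24/6 = 4
te_Task 5 = (3 + 4·8 + 13)/6 = 48/6 = 8
te_Task 6 = (2 + 4·3 + 4)/6 = 18/6 = 3

Forward pass:
ES_Task 1 = 0; EF_Task 1 = 5
ES_Task 2 = 5; EF_Task 2 = 5+6 = 11
ES_Task 3 = 5; EF_Task 3 = 5+11 = 16
ES_Task 4 = 11; EF_Task 4 = 11+4 = 15
ES_Task 5 = 15; EF_Task 5 = 15+8 = 23
ES_Task 6 = max(EF_Task 3=16, EF_Task 5=23) = 23; EF_Task 6 = 23+3 = 26
Expected project duration μ = 26 days. Critical path: Task 1 → Task 2 → Task 4 → Task 5 → Task 6.

Backward pass:
LF_Task 6 = 26; LS_Task 6 = 26−3 = 23
LF_Task 5 = LS_Task 6 = 23; LS_Task 5 = 23−8 = 15
LF_Task 4 = LS_Task 5 = 15; LS_Task 4 = 15−4 = 11
LF_Task 3 = LS_Task 6 = 23; LS_Task 3 = 23−11 = 12
LF_Task 2 = LS_Task 4 = 11; LS_Task 2 = 11−6 = 5
LF_Task 1 = min(LS_Task 2=5, LS_Task 3=12) = 5; LS_Task 1 = 5−5 = 0
Slack_Task 3 = LS_Task 3 − ES_Task 3 = 12 − 5 = 7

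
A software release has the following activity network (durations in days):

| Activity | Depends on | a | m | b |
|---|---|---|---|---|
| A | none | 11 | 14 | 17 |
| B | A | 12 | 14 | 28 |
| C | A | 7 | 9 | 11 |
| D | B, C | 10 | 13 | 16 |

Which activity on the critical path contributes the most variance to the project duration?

B

te_A = (11 + 4·14 + 17)/6 = 84/6 = 14; σ²_A = ((17−11)/6)² = 1.000
te_B = (12 + 4·14 + 28)/6 = 96/6 = 16; σ²_B = ((28−12)/6)² = 7.111
te_C = (7 + 4·9 + 11)/6 = 54/6 = 9; σ²_C = ((11−7)/6)² = 0.444
te_D = (10 + 4·13 + 16)/6 = 78/6 = 13; σ²_D = ((16−10)/6)² = 1.000

Forward pass:
ES_A = 0; EF_A = 14
ES_B = 14; EF_B = 14+16 = 30
ES_C = 14; EF_C = 14+9 = 23
ES_D = max(EF_B=30, EF_C=23) = 30; EF_D = 30+13 = 43
Expected project duration μ = 43 days. Critical path: A → B → D.

Variances on critical path: σ²_A=1.000, σ²_B=7.111, σ²_D=1.000.
Largest is σ²_B = 7.111.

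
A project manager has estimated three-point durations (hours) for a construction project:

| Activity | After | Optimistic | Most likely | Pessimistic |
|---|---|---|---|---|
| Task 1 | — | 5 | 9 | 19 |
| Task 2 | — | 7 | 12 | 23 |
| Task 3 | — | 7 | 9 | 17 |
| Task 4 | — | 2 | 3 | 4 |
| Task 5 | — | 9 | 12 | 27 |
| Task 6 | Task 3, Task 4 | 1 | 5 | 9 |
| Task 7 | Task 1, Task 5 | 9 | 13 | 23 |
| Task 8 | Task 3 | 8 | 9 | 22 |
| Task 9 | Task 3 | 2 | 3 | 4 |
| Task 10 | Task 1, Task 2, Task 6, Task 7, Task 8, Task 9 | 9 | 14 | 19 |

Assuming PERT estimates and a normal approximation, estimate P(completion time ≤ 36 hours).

0.074

te_Task 1 = (5 + 4·9 + 19)/6 = 60/6 = 10; σ²_Task 1 = ((19−5)/6)² = 5.444
te_Task 2 = (7 + 4·12 + 23)/6 = 78/6 = 13; σ²_Task 2 = ((23−7)/6)² = 7.111
te_Task 3 = (7 + 4·9 + 17)/6 = 60/6 = 10; σ²_Task 3 = ((17−7)/6)² = 2.778
te_Task 4 = (2 + 4·3 + 4)/6 = 18/6 = 3; σ²_Task 4 = ((4−2)/6)² = 0.111
te_Task 5 = (9 + 4·12 + 27)/6 = 84/6 = 14; σ²_Task 5 = ((27−9)/6)² = 9.000
te_Task 6 = (1 + 4·5 + 9)/6 = 30/6 = 5; σ²_Task 6 = ((9−1)/6)² = 1.778
te_Task 7 = (9 + 4·13 + 23)/6 = 84/6 = 14; σ²_Task 7 = ((23−9)/6)² = 5.444
te_Task 8 = (8 + 4·9 + 22)/6 = 66/6 = 11; σ²_Task 8 = ((22−8)/6)² = 5.444
te_Task 9 = (2 + 4·3 + 4)/6 = 18/6 = 3; σ²_Task 9 = ((4−2)/6)² = 0.111
te_Task 10 = (9 + 4·14 + 19)/6 = 84/6 = 14; σ²_Task 10 = ((19−9)/6)² = 2.778

Forward pass:
ES_Task 1 = 0; EF_Task 1 = 10
ES_Task 2 = 0; EF_Task 2 = 13
ES_Task 3 = 0; EF_Task 3 = 10
ES_Task 4 = 0; EF_Task 4 = 3
ES_Task 5 = 0; EF_Task 5 = 14
ES_Task 6 = max(EF_Task 3=10, EF_Task 4=3) = 10; EF_Task 6 = 10+5 = 15
ES_Task 7 = max(EF_Task 1=10, EF_Task 5=14) = 14; EF_Task 7 = 14+14 = 28
ES_Task 8 = 10; EF_Task 8 = 10+11 = 21
ES_Task 9 = 10; EF_Task 9 = 10+3 = 13
ES_Task 10 = max(EF_Task 1=10, EF_Task 2=13, EF_Task 6=15, EF_Task 7=28, EF_Task 8=21, EF_Task 9=13) = 28; EF_Task 10 = 28+14 = 42
Expected project duration μ = 42 hours. Critical path: Task 5 → Task 7 → Task 10.

Variance along critical path = 9.000 + 5.444 + 2.778 = 17.222; σ = √17.222 = 4.150 hours.
Z = (36 − 42) / 4.150 = -1.446
P(T ≤ 36) = Φ(-1.446) ≈ 0.074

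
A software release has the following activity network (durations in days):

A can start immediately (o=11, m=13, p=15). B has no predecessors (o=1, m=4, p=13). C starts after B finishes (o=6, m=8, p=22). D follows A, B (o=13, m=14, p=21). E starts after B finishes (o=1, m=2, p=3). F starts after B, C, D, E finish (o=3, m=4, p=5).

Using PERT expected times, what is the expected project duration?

32 days

te_A = (11 + 4·13 + 15)/6 = 78/6 = 13
te_B = (1 + 4·4 + 13)/6 = 30/6 = 5
te_C = (6 + 4·8 + 22)/6 = 60/6 = 10
te_D = (13 + 4·14 + 21)/6 = 90/6 = 15
te_E = (1 + 4·2 + 3)/6 = 12/6 = 2
te_F = (3 + 4·4 + 5)/6 = 24/6 = 4

Forward pass:
ES_A = 0; EF_A = 13
ES_B = 0; EF_B = 5
ES_C = 5; EF_C = 5+10 = 15
ES_D = max(EF_A=13, EF_B=5) = 13; EF_D = 13+15 = 28
ES_E = 5; EF_E = 5+2 = 7
ES_F = max(EF_B=5, EF_C=15, EF_D=28, EF_E=7) = 28; EF_F = 28+4 = 32
Expected project duration μ = 32 days. Critical path: A → D → F.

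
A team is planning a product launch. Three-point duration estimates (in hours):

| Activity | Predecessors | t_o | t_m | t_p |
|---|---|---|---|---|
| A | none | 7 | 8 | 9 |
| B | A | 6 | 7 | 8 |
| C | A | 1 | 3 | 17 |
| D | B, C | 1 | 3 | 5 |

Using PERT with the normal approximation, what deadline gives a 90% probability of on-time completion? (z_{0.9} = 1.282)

te_A = (7 + 4·8 + 9)/6 = 48/6 = 8; σ²_A = ((9−7)/6)² = 0.111
te_B = (6 + 4·7 + 8)/6 = 42/6 = 7; σ²_B = ((8−6)/6)² = 0.111
te_C = (1 + 4·3 + 17)/6 = 30/6 = 5; σ²_C = ((17−1)/6)² = 7.111
te_D = (1 + 4·3 + 5)/6 = 18/6 = 3; σ²_D = ((5−1)/6)² = 0.444

Forward pass:
ES_A = 0; EF_A = 8
ES_B = 8; EF_B = 8+7 = 15
ES_C = 8; EF_C = 8+5 = 13
ES_D = max(EF_B=15, EF_C=13) = 15; EF_D = 15+3 = 18
Expected project duration μ = 18 hours. Critical path: A → B → D.

Variance along critical path = 0.111 + 0.111 + 0.444 = 0.667; σ = 0.816 hours.
D = μ + z·σ = 18 + 1.282·0.816 = 19.0 hours

19.0 hours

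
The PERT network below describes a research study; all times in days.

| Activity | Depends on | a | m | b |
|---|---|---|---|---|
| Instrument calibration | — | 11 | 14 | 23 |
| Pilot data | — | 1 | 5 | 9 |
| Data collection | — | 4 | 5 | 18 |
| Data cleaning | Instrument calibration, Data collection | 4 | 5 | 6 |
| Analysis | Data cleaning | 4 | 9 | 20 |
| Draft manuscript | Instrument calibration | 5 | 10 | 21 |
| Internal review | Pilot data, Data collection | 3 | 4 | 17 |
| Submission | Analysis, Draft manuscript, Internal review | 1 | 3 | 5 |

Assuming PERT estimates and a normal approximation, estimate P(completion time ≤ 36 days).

0.810

te_Instrument calibration = (11 + 4·14 + 23)/6 = 90/6 = 15; σ²_Instrument calibration = ((23−11)/6)² = 4.000
te_Pilot data = (1 + 4·5 + 9)/6 = 30/6 = 5; σ²_Pilot data = ((9−1)/6)² = 1.778
te_Data collection = (4 + 4·5 + 18)/6 = 42/6 = 7; σ²_Data collection = ((18−4)/6)² = 5.444
te_Data cleaning = (4 + 4·5 + 6)/6 = 30/6 = 5; σ²_Data cleaning = ((6−4)/6)² = 0.111
te_Analysis = (4 + 4·9 + 20)/6 = 60/6 = 10; σ²_Analysis = ((20−4)/6)² = 7.111
te_Draft manuscript = (5 + 4·10 + 21)/6 = 66/6 = 11; σ²_Draft manuscript = ((21−5)/6)² = 7.111
te_Internal review = (3 + 4·4 + 17)/6 = 36/6 = 6; σ²_Internal review = ((17−3)/6)² = 5.444
te_Submission = (1 + 4·3 + 5)/6 = 18/6 = 3; σ²_Submission = ((5−1)/6)² = 0.444

Forward pass:
ES_Instrument calibration = 0; EF_Instrument calibration = 15
ES_Pilot data = 0; EF_Pilot data = 5
ES_Data collection = 0; EF_Data collection = 7
ES_Data cleaning = max(EF_Instrument calibration=15, EF_Data collection=7) = 15; EF_Data cleaning = 15+5 = 20
ES_Analysis = 20; EF_Analysis = 20+10 = 30
ES_Draft manuscript = 15; EF_Draft manuscript = 15+11 = 26
ES_Internal review = max(EF_Pilot data=5, EF_Data collection=7) = 7; EF_Internal review = 7+6 = 13
ES_Submission = max(EF_Analysis=30, EF_Draft manuscript=26, EF_Internal review=13) = 30; EF_Submission = 30+3 = 33
Expected project duration μ = 33 days. Critical path: Instrument calibration → Data cleaning → Analysis → Submission.

Variance along critical path = 4.000 + 0.111 + 7.111 + 0.444 = 11.667; σ = √11.667 = 3.416 days.
Z = (36 − 33) / 3.416 = 0.878
P(T ≤ 36) = Φ(0.878) ≈ 0.810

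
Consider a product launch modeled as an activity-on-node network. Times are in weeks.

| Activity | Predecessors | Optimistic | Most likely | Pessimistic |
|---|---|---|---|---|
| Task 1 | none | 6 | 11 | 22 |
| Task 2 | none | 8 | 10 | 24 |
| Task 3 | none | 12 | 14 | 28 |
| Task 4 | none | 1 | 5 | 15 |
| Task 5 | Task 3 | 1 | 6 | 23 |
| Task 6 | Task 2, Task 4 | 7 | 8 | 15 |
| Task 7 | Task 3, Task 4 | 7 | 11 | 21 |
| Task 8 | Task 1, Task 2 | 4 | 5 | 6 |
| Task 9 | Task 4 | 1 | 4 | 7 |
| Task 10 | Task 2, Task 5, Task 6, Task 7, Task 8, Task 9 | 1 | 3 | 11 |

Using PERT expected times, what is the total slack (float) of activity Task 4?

te_Task 1 = (6 + 4·11 + 22)/6 = 72/6 = 12
te_Task 2 = (8 + 4·10 + 24)/6 = 72/6 = 12
te_Task 3 = (12 + 4·14 + 28)/6 = 96/6 = 16
te_Task 4 = (1 + 4·5 + 15)/6 = 36/6 = 6
te_Task 5 = (1 + 4·6 + 23)/6 = 48/6 = 8
te_Task 6 = (7 + 4·8 + 15)/6 = 54/6 = 9
te_Task 7 = (7 + 4·11 + 21)/6 = 72/6 = 12
te_Task 8 = (4 + 4·5 + 6)/6 = 30/6 = 5
te_Task 9 = (1 + 4·4 + 7)/6 = 24/6 = 4
te_Task 10 = (1 + 4·3 + 11)/6 = 24/6 = 4

Forward pass:
ES_Task 1 = 0; EF_Task 1 = 12
ES_Task 2 = 0; EF_Task 2 = 12
ES_Task 3 = 0; EF_Task 3 = 16
ES_Task 4 = 0; EF_Task 4 = 6
ES_Task 5 = 16; EF_Task 5 = 16+8 = 24
ES_Task 6 = max(EF_Task 2=12, EF_Task 4=6) = 12; EF_Task 6 = 12+9 = 21
ES_Task 7 = max(EF_Task 3=16, EF_Task 4=6) = 16; EF_Task 7 = 16+12 = 28
ES_Task 8 = max(EF_Task 1=12, EF_Task 2=12) = 12; EF_Task 8 = 12+5 = 17
ES_Task 9 = 6; EF_Task 9 = 6+4 = 10
ES_Task 10 = max(EF_Task 2=12, EF_Task 5=24, EF_Task 6=21, EF_Task 7=28, EF_Task 8=17, EF_Task 9=10) = 28; EF_Task 10 = 28+4 = 32
Expected project duration μ = 32 weeks. Critical path: Task 3 → Task 7 → Task 10.

Backward pass:
LF_Task 10 = 32; LS_Task 10 = 32−4 = 28
LF_Task 9 = LS_Task 10 = 28; LS_Task 9 = 28−4 = 24
LF_Task 8 = LS_Task 10 = 28; LS_Task 8 = 28−5 = 23
LF_Task 7 = LS_Task 10 = 28; LS_Task 7 = 28−12 = 16
LF_Task 6 = LS_Task 10 = 28; LS_Task 6 = 28−9 = 19
LF_Task 5 = LS_Task 10 = 28; LS_Task 5 = 28−8 = 20
LF_Task 4 = min(LS_Task 6=19, LS_Task 7=16, LS_Task 9=24) = 16; LS_Task 4 = 16−6 = 10
LF_Task 3 = min(LS_Task 5=20, LS_Task 7=16) = 16; LS_Task 3 = 16−16 = 0
LF_Task 2 = min(LS_Task 6=19, LS_Task 8=23, LS_Task 10=28) = 19; LS_Task 2 = 19−12 = 7
LF_Task 1 = LS_Task 8 = 23; LS_Task 1 = 23−12 = 11
Slack_Task 4 = LS_Task 4 − ES_Task 4 = 10 − 0 = 10

10 weeks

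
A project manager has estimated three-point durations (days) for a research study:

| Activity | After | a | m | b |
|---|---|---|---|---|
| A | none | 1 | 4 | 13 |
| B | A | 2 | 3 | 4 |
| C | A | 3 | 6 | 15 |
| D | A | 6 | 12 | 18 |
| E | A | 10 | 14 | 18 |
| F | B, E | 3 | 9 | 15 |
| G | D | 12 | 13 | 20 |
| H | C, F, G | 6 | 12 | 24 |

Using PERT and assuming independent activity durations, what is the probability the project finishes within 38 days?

te_A = (1 + 4·4 + 13)/6 = 30/6 = 5; σ²_A = ((13−1)/6)² = 4.000
te_B = (2 + 4·3 + 4)/6 = 18/6 = 3; σ²_B = ((4−2)/6)² = 0.111
te_C = (3 + 4·6 + 15)/6 = 42/6 = 7; σ²_C = ((15−3)/6)² = 4.000
te_D = (6 + 4·12 + 18)/6 = 72/6 = 12; σ²_D = ((18−6)/6)² = 4.000
te_E = (10 + 4·14 + 18)/6 = 84/6 = 14; σ²_E = ((18−10)/6)² = 1.778
te_F = (3 + 4·9 + 15)/6 = 54/6 = 9; σ²_F = ((15−3)/6)² = 4.000
te_G = (12 + 4·13 + 20)/6 = 84/6 = 14; σ²_G = ((20−12)/6)² = 1.778
te_H = (6 + 4·12 + 24)/6 = 78/6 = 13; σ²_H = ((24−6)/6)² = 9.000

Forward pass:
ES_A = 0; EF_A = 5
ES_B = 5; EF_B = 5+3 = 8
ES_C = 5; EF_C = 5+7 = 12
ES_D = 5; EF_D = 5+12 = 17
ES_E = 5; EF_E = 5+14 = 19
ES_F = max(EF_B=8, EF_E=19) = 19; EF_F = 19+9 = 28
ES_G = 17; EF_G = 17+14 = 31
ES_H = max(EF_C=12, EF_F=28, EF_G=31) = 31; EF_H = 31+13 = 44
Expected project duration μ = 44 days. Critical path: A → D → G → H.

Variance along critical path = 4.000 + 4.000 + 1.778 + 9.000 = 18.778; σ = √18.778 = 4.333 days.
Z = (38 − 44) / 4.333 = -1.385
P(T ≤ 38) = Φ(-1.385) ≈ 0.083

0.083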